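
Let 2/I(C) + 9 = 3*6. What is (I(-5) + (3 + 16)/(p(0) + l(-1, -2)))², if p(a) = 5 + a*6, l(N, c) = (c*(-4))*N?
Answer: 3025/81 ≈ 37.346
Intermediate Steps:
l(N, c) = -4*N*c (l(N, c) = (-4*c)*N = -4*N*c)
p(a) = 5 + 6*a
I(C) = 2/9 (I(C) = 2/(-9 + 3*6) = 2/(-9 + 18) = 2/9)
(I(-5) + (3 + 16)/(p(0) + l(-1, -2)))² = (2/9 + (3 + 16)/((5 + 6*0) - 4*(-1)*(-2)))² = (2/9 + 19/((5 + 0) - 8))² = (2/9 + 19/(5 - 8))² = (2/9 + 19/(-3))² = (2/9 + 19*(-⅓))² = (2/9 - 19/3)² = (-55/9)² = 3025/81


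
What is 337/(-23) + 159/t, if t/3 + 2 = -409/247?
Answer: -605404/20769 ≈ -29.149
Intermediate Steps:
t = -2709/247 (t = -6 + 3*(-409/247) = -6 - 1227/247 = -2709/247 ≈ -10.968)
337/(-23) + 159/t = 337/(-23) + 159/(-2709/247) = 337*(-1/23) + 159*(-247/2709) = -337/23 - 13091/903 = -605404/20769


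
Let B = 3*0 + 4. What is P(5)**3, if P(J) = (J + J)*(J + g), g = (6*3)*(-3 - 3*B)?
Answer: -18609625000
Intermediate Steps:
B = 4 (B = 0 + 4 = 4)
g = -270 (g = (6*3)*(-3 - 3*4) = 18*(-3 - 12) = 18*(-15) = -270)
P(J) = 2*J*(-270 + J) (P(J) = (J + J)*(J - 270) = (2*J)*(-270 + J) = 2*J*(-270 + J))
P(5)**3 = (2*5*(-270 + 5))**3 = (2*5*(-265))**3 = (-2650)**3 = -18609625000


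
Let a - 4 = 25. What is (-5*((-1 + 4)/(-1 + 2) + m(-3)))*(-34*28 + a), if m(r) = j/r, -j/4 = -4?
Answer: -32305/3 ≈ -10768.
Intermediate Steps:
j = 16 (j = -4*(-4) = 16)
a = 29 (a = 4 + 25 = 29)
m(r) = 16/r
(-5*((-1 + 4)/(-1 + 2) + m(-3)))*(-34*28 + a) = (-5*((-1 + 4)/(-1 + 2) + 16/(-3)))*(-34*28 + 29) = (-5*(3/1 + 16*(-1/3)))*(-952 + 29) = -5*(3*1 - 16/3)*(-923) = -5*(3 - 16/3)*(-923) = -5*(-7/3)*(-923) = (35/3)*(-923) = -32305/3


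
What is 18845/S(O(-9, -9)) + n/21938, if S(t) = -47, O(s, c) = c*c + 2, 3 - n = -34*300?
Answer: -412942069/1031086 ≈ -400.49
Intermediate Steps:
n = 10203 (n = 3 - (-34)*300 = 3 - 1*(-10200) = 3 + 10200 = 10203)
O(s, c) = 2 + c**2 (O(s, c) = c**2 + 2 = 2 + c**2)
18845/S(O(-9, -9)) + n/21938 = 18845/(-47) + 10203/21938 = 18845*(-1/47) + 10203*(1/21938) = -18845/47 + 10203/21938 = -412942069/1031086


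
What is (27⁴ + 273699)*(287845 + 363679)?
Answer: 524568033360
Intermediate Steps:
(27⁴ + 273699)*(287845 + 363679) = (531441 + 273699)*651524 = 805140*651524 = 524568033360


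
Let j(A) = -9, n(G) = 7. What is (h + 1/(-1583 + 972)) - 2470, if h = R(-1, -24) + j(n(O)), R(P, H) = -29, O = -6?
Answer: -1532389/611 ≈ -2508.0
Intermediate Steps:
h = -38 (h = -29 - 9 = -38)
(h + 1/(-1583 + 972)) - 2470 = (-38 + 1/(-1583 + 972)) - 2470 = (-38 + 1/(-611)) - 2470 = (-38 - 1/611) - 2470 = -23219/611 - 2470 = -1532389/611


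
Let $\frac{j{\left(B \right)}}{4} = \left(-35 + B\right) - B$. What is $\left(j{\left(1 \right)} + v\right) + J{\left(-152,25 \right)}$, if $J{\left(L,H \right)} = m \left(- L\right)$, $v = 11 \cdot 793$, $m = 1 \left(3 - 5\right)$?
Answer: $8279$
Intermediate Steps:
$m = -2$ ($m = 1 \left(-2\right) = -2$)
$j{\left(B \right)} = -140$ ($j{\left(B \right)} = 4 \left(\left(-35 + B\right) - B\right) = 4 \left(-35\right) = -140$)
$v = 8723$
$J{\left(L,H \right)} = 2 L$ ($J{\left(L,H \right)} = - 2 \left(- L\right) = 2 L$)
$\left(j{\left(1 \right)} + v\right) + J{\left(-152,25 \right)} = \left(-140 + 8723\right) + 2 \left(-152\right) = 8583 - 304 = 8279$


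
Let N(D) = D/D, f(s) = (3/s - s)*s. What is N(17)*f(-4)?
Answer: -13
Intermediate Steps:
f(s) = s*(-s + 3/s) (f(s) = (-s + 3/s)*s = s*(-s + 3/s))
N(D) = 1
N(17)*f(-4) = 1*(3 - 1*(-4)²) = 1*(3 - 1*16) = 1*(3 - 16) = 1*(-13) = -13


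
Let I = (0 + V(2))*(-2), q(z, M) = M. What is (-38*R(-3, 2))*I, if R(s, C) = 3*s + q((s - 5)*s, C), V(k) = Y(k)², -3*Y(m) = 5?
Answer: -13300/9 ≈ -1477.8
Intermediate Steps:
Y(m) = -5/3 (Y(m) = -⅓*5 = -5/3)
V(k) = 25/9 (V(k) = (-5/3)² = 25/9)
I = -50/9 (I = (0 + 25/9)*(-2) = (25/9)*(-2) = -50/9 ≈ -5.5556)
R(s, C) = C + 3*s (R(s, C) = 3*s + C = C + 3*s)
(-38*R(-3, 2))*I = -38*(2 + 3*(-3))*(-50/9) = -38*(2 - 9)*(-50/9) = -38*(-7)*(-50/9) = 266*(-50/9) = -13300/9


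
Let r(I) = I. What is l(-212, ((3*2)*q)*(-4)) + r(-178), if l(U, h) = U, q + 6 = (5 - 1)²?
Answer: -390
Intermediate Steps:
q = 10 (q = -6 + (5 - 1)² = -6 + 4² = -6 + 16 = 10)
l(-212, ((3*2)*q)*(-4)) + r(-178) = -212 - 178 = -390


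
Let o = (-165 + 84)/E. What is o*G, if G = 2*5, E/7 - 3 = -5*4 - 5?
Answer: 405/77 ≈ 5.2597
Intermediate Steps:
E = -154 (E = 21 + 7*(-5*4 - 5) = 21 + 7*(-20 - 5) = 21 + 7*(-25) = 21 - 175 = -154)
G = 10
o = 81/154 (o = (-165 + 84)/(-154) = -81*(-1/154) = 81/154 ≈ 0.52597)
o*G = (81/154)*10 = 405/77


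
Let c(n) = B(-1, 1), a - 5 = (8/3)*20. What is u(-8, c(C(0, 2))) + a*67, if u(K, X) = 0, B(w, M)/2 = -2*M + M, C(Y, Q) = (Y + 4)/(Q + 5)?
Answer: 11725/3 ≈ 3908.3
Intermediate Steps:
a = 175/3 (a = 5 + (8/3)*20 = 5 + 160/3 = 175/3 ≈ 58.333)
C(Y, Q) = (4 + Y)/(5 + Q)
B(w, M) = -2*M (B(w, M) = 2*(-2*M + M) = 2*(-M) = -2*M)
c(n) = -2 (c(n) = -2*1 = -2)
u(-8, c(C(0, 2))) + a*67 = 0 + (175/3)*67 = 0 + 11725/3 = 11725/3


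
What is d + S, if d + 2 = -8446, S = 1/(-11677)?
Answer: -98647297/11677 ≈ -8448.0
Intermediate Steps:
S = -1/11677 ≈ -8.5638e-5
d = -8448 (d = -2 - 8446 = -8448)
d + S = -8448 - 1/11677 = -98647297/11677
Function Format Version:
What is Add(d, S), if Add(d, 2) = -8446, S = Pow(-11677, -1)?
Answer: Rational(-98647297, 11677) ≈ -8448.0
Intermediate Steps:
S = Rational(-1, 11677) ≈ -8.5638e-5
d = -8448 (d = Add(-2, -8446) = -8448)
Add(d, S) = Add(-8448, Rational(-1, 11677)) = Rational(-98647297, 11677)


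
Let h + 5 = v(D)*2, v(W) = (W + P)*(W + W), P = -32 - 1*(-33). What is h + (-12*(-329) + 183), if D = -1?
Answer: 4126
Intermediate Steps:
P = 1 (P = -32 + 33 = 1)
v(W) = 2*W*(1 + W) (v(W) = (W + 1)*(W + W) = (1 + W)*(2*W) = 2*W*(1 + W))
h = -5 (h = -5 + (2*(-1)*(1 - 1))*2 = -5 + (2*(-1)*0)*2 = -5 + 0*2 = -5 + 0 = -5)
h + (-12*(-329) + 183) = -5 + (-12*(-329) + 183) = -5 + (3948 + 183) = -5 + 4131 = 4126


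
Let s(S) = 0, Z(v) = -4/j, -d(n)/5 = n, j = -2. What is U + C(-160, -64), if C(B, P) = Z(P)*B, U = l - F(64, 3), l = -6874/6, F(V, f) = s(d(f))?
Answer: -4397/3 ≈ -1465.7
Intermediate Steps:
d(n) = -5*n
Z(v) = 2 (Z(v) = -4/(-2) = -4*(-½) = 2)
F(V, f) = 0
l = -3437/3 (l = -6874/6 = -982*7/6 = -3437/3 ≈ -1145.7)
U = -3437/3 (U = -3437/3 - 1*0 = -3437/3 + 0 = -3437/3 ≈ -1145.7)
C(B, P) = 2*B
U + C(-160, -64) = -3437/3 + 2*(-160) = -3437/3 - 320 = -4397/3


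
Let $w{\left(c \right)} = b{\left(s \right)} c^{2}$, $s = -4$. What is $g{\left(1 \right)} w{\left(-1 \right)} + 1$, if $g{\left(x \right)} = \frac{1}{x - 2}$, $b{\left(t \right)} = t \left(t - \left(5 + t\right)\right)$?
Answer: $-19$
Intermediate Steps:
$b{\left(t \right)} = - 5 t$ ($b{\left(t \right)} = t \left(-5\right) = - 5 t$)
$g{\left(x \right)} = \frac{1}{-2 + x}$
$w{\left(c \right)} = 20 c^{2}$ ($w{\left(c \right)} = \left(-5\right) \left(-4\right) c^{2} = 20 c^{2}$)
$g{\left(1 \right)} w{\left(-1 \right)} + 1 = \frac{20 \left(-1\right)^{2}}{-2 + 1} + 1 = \frac{20 \cdot 1}{-1} + 1 = \left(-1\right) 20 + 1 = -20 + 1 = -19$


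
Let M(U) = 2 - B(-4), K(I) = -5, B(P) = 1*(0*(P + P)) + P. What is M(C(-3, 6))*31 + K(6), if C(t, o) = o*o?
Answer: 181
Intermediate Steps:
B(P) = P (B(P) = 1*(0*(2*P)) + P = 1*0 + P = 0 + P = P)
C(t, o) = o²
M(U) = 6 (M(U) = 2 - 1*(-4) = 2 + 4 = 6)
M(C(-3, 6))*31 + K(6) = 6*31 - 5 = 186 - 5 = 181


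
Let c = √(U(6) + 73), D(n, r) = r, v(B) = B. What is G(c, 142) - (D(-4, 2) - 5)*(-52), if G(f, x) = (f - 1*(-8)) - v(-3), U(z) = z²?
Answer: -145 + √109 ≈ -134.56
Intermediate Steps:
c = √109 (c = √(6² + 73) = √(36 + 73) = √109 ≈ 10.440)
G(f, x) = 11 + f (G(f, x) = (f - 1*(-8)) - 1*(-3) = (f + 8) + 3 = (8 + f) + 3 = 11 + f)
G(c, 142) - (D(-4, 2) - 5)*(-52) = (11 + √109) - (2 - 5)*(-52) = (11 + √109) - (-3)*(-52) = (11 + √109) - 1*156 = (11 + √109) - 156 = -145 + √109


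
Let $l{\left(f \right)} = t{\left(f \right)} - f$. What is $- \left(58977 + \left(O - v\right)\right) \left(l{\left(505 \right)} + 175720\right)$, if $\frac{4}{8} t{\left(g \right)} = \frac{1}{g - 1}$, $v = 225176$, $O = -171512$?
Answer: $\frac{14911352619691}{252} \approx 5.9172 \cdot 10^{10}$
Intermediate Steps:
$t{\left(g \right)} = \frac{2}{-1 + g}$ ($t{\left(g \right)} = \frac{2}{g - 1} = \frac{2}{-1 + g}$)
$l{\left(f \right)} = - f + \frac{2}{-1 + f}$ ($l{\left(f \right)} = \frac{2}{-1 + f} - f = - f + \frac{2}{-1 + f}$)
$- \left(58977 + \left(O - v\right)\right) \left(l{\left(505 \right)} + 175720\right) = - \left(58977 - 396688\right) \left(\frac{2 - 505 \left(-1 + 505\right)}{-1 + 505} + 175720\right) = - \left(58977 - 396688\right) \left(\frac{2 - 505 \cdot 504}{504} + 175720\right) = - \left(58977 - 396688\right) \left(\frac{2 - 254520}{504} + 175720\right) = - \left(-337711\right) \left(\frac{1}{504} \left(-254518\right) + 175720\right) = - \left(-337711\right) \left(- \frac{127259}{252} + 175720\right) = - \frac{\left(-337711\right) 44154181}{252} = \left(-1\right) \left(- \frac{14911352619691}{252}\right) = \frac{14911352619691}{252}$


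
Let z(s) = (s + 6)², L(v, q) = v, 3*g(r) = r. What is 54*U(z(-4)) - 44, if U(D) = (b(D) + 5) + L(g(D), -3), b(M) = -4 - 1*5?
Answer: -188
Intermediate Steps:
g(r) = r/3
z(s) = (6 + s)²
b(M) = -9 (b(M) = -4 - 5 = -9)
U(D) = -4 + D/3 (U(D) = (-9 + 5) + D/3 = -4 + D/3)
54*U(z(-4)) - 44 = 54*(-4 + (6 - 4)²/3) - 44 = 54*(-4 + (⅓)*2²) - 44 = 54*(-4 + (⅓)*4) - 44 = 54*(-4 + 4/3) - 44 = 54*(-8/3) - 44 = -144 - 44 = -188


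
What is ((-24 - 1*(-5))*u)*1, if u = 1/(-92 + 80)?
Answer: 19/12 ≈ 1.5833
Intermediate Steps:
u = -1/12 (u = 1/(-12) = -1/12 ≈ -0.083333)
((-24 - 1*(-5))*u)*1 = ((-24 - 1*(-5))*(-1/12))*1 = ((-24 + 5)*(-1/12))*1 = -19*(-1/12)*1 = (19/12)*1 = 19/12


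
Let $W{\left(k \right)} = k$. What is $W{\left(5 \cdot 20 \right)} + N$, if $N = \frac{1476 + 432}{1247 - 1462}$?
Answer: $\frac{19592}{215} \approx 91.126$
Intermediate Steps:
$N = - \frac{1908}{215}$ ($N = \frac{1908}{-215} = 1908 \left(- \frac{1}{215}\right) = - \frac{1908}{215} \approx -8.8744$)
$W{\left(5 \cdot 20 \right)} + N = 5 \cdot 20 - \frac{1908}{215} = 100 - \frac{1908}{215} = \frac{19592}{215}$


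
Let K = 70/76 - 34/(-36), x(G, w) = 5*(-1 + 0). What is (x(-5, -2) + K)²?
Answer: 287296/29241 ≈ 9.8251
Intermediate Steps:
x(G, w) = -5 (x(G, w) = 5*(-1) = -5)
K = 319/171 (K = 70*(1/76) - 34*(-1/36) = 35/38 + 17/18 = 319/171 ≈ 1.8655)
(x(-5, -2) + K)² = (-5 + 319/171)² = (-536/171)² = 287296/29241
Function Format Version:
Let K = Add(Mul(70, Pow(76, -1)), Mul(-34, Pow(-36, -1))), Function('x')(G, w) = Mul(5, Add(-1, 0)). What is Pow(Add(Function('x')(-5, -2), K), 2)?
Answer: Rational(287296, 29241) ≈ 9.8251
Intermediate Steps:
Function('x')(G, w) = -5 (Function('x')(G, w) = Mul(5, -1) = -5)
K = Rational(319, 171) (K = Add(Mul(70, Rational(1, 76)), Mul(-34, Rational(-1, 36))) = Add(Rational(35, 38), Rational(17, 18)) = Rational(319, 171) ≈ 1.8655)
Pow(Add(Function('x')(-5, -2), K), 2) = Pow(Add(-5, Rational(319, 171)), 2) = Pow(Rational(-536, 171), 2) = Rational(287296, 29241)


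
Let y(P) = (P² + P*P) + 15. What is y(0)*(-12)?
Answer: -180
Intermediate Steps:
y(P) = 15 + 2*P² (y(P) = (P² + P²) + 15 = 2*P² + 15 = 15 + 2*P²)
y(0)*(-12) = (15 + 2*0²)*(-12) = (15 + 2*0)*(-12) = (15 + 0)*(-12) = 15*(-12) = -180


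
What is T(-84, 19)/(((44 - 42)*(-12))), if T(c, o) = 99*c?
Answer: 693/2 ≈ 346.50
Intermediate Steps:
T(-84, 19)/(((44 - 42)*(-12))) = (99*(-84))/(((44 - 42)*(-12))) = -8316/(2*(-12)) = -8316/(-24) = -8316*(-1/24) = 693/2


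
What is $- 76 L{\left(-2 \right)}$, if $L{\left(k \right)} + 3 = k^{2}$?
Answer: $-76$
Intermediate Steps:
$L{\left(k \right)} = -3 + k^{2}$
$- 76 L{\left(-2 \right)} = - 76 \left(-3 + \left(-2\right)^{2}\right) = - 76 \left(-3 + 4\right) = \left(-76\right) 1 = -76$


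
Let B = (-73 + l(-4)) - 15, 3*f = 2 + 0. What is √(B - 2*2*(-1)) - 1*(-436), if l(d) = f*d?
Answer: 436 + 2*I*√195/3 ≈ 436.0 + 9.3095*I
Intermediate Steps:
f = ⅔ (f = (2 + 0)/3 = (⅓)*2 = ⅔ ≈ 0.66667)
l(d) = 2*d/3
B = -272/3 (B = (-73 + (⅔)*(-4)) - 15 = (-73 - 8/3) - 15 = -227/3 - 15 = -272/3 ≈ -90.667)
√(B - 2*2*(-1)) - 1*(-436) = √(-272/3 - 2*2*(-1)) - 1*(-436) = √(-272/3 - 4*(-1)) + 436 = √(-272/3 + 4) + 436 = √(-260/3) + 436 = 2*I*√195/3 + 436 = 436 + 2*I*√195/3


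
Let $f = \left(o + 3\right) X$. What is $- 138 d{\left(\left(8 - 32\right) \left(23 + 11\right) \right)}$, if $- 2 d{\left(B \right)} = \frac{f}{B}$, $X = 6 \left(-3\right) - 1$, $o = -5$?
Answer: $- \frac{437}{136} \approx -3.2132$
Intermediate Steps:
$X = -19$ ($X = -18 - 1 = -19$)
$f = 38$ ($f = \left(-5 + 3\right) \left(-19\right) = \left(-2\right) \left(-19\right) = 38$)
$d{\left(B \right)} = - \frac{19}{B}$ ($d{\left(B \right)} = - \frac{38 \frac{1}{B}}{2} = - \frac{19}{B}$)
$- 138 d{\left(\left(8 - 32\right) \left(23 + 11\right) \right)} = - 138 \left(- \frac{19}{\left(8 - 32\right) \left(23 + 11\right)}\right) = - 138 \left(- \frac{19}{\left(-24\right) 34}\right) = - 138 \left(- \frac{19}{-816}\right) = - 138 \left(\left(-19\right) \left(- \frac{1}{816}\right)\right) = \left(-138\right) \frac{19}{816} = - \frac{437}{136}$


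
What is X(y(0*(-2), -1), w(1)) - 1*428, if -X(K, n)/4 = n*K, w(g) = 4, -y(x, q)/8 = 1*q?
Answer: -556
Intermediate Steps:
y(x, q) = -8*q
X(K, n) = -4*K*n (X(K, n) = -4*n*K = -4*K*n)
X(y(0*(-2), -1), w(1)) - 1*428 = -4*(-8*(-1))*4 - 1*428 = -4*8*4 - 428 = -128 - 428 = -556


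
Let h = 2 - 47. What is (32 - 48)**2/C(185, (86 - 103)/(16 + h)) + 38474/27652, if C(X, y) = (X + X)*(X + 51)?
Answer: 210414287/150910790 ≈ 1.3943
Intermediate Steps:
h = -45
C(X, y) = 2*X*(51 + X) (C(X, y) = (2*X)*(51 + X) = 2*X*(51 + X))
(32 - 48)**2/C(185, (86 - 103)/(16 + h)) + 38474/27652 = (32 - 48)**2/((2*185*(51 + 185))) + 38474/27652 = (-16)**2/((2*185*236)) + 38474*(1/27652) = 256/87320 + 19237/13826 = 256*(1/87320) + 19237/13826 = 32/10915 + 19237/13826 = 210414287/150910790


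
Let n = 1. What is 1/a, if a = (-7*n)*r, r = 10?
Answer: -1/70 ≈ -0.014286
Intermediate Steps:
a = -70 (a = -7*1*10 = -7*10 = -70)
1/a = 1/(-70) = -1/70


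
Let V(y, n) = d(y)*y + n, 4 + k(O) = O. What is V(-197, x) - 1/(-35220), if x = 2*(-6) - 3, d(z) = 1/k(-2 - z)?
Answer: -107843449/6727020 ≈ -16.031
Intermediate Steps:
k(O) = -4 + O
d(z) = 1/(-6 - z) (d(z) = 1/(-4 + (-2 - z)) = 1/(-6 - z))
x = -15 (x = -12 - 3 = -15)
V(y, n) = n - y/(6 + y) (V(y, n) = (-1/(6 + y))*y + n = -y/(6 + y) + n = n - y/(6 + y))
V(-197, x) - 1/(-35220) = (-1*(-197) - 15*(6 - 197))/(6 - 197) - 1/(-35220) = (197 - 15*(-191))/(-191) - 1*(-1/35220) = -(197 + 2865)/191 + 1/35220 = -1/191*3062 + 1/35220 = -3062/191 + 1/35220 = -107843449/6727020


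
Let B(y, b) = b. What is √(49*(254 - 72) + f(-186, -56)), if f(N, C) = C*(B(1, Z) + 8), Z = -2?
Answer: √8582 ≈ 92.639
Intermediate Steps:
f(N, C) = 6*C (f(N, C) = C*(-2 + 8) = C*6 = 6*C)
√(49*(254 - 72) + f(-186, -56)) = √(49*(254 - 72) + 6*(-56)) = √(49*182 - 336) = √(8918 - 336) = √8582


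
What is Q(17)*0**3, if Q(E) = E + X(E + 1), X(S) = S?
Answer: 0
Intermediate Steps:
Q(E) = 1 + 2*E (Q(E) = E + (E + 1) = E + (1 + E) = 1 + 2*E)
Q(17)*0**3 = (1 + 2*17)*0**3 = (1 + 34)*0 = 35*0 = 0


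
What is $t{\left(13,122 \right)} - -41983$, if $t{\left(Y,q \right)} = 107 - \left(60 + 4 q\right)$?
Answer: $41542$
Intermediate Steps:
$t{\left(Y,q \right)} = 47 - 4 q$ ($t{\left(Y,q \right)} = 107 - \left(60 + 4 q\right) = 47 - 4 q$)
$t{\left(13,122 \right)} - -41983 = \left(47 - 488\right) - -41983 = \left(47 - 488\right) + 41983 = -441 + 41983 = 41542$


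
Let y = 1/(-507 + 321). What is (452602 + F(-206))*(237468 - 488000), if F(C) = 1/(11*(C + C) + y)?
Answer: -95583523197592640/842953 ≈ -1.1339e+11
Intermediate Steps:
y = -1/186 (y = 1/(-186) = -1/186 ≈ -0.0053763)
F(C) = 1/(-1/186 + 22*C) (F(C) = 1/(11*(C + C) - 1/186) = 1/(11*(2*C) - 1/186) = 1/(22*C - 1/186) = 1/(-1/186 + 22*C))
(452602 + F(-206))*(237468 - 488000) = (452602 + 186/(-1 + 4092*(-206)))*(237468 - 488000) = (452602 + 186/(-1 - 842952))*(-250532) = (452602 + 186/(-842953))*(-250532) = (452602 + 186*(-1/842953))*(-250532) = (452602 - 186/842953)*(-250532) = (381522213520/842953)*(-250532) = -95583523197592640/842953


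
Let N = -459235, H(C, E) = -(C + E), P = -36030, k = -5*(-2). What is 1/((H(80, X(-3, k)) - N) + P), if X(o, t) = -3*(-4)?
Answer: 1/423113 ≈ 2.3634e-6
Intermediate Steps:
k = 10
X(o, t) = 12
H(C, E) = -C - E
1/((H(80, X(-3, k)) - N) + P) = 1/(((-1*80 - 1*12) - 1*(-459235)) - 36030) = 1/(((-80 - 12) + 459235) - 36030) = 1/((-92 + 459235) - 36030) = 1/(459143 - 36030) = 1/423113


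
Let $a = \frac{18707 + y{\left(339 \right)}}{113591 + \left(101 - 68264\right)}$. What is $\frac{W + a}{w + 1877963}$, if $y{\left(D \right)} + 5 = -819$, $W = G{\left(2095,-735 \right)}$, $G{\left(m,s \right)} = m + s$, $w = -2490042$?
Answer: $- \frac{61799963}{27805524812} \approx -0.0022226$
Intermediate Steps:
$W = 1360$ ($W = 2095 - 735 = 1360$)
$y{\left(D \right)} = -824$ ($y{\left(D \right)} = -5 - 819 = -824$)
$a = \frac{17883}{45428}$ ($a = \frac{18707 - 824}{113591 + \left(101 - 68264\right)} = \frac{17883}{113591 + \left(101 - 68264\right)} = \frac{17883}{113591 - 68163} = \frac{17883}{45428} \approx 0.39366$)
$\frac{W + a}{w + 1877963} = \frac{1360 + \frac{17883}{45428}}{-2490042 + 1877963} = \frac{61799963}{45428 \left(-612079\right)} = \frac{61799963}{45428} \left(- \frac{1}{612079}\right) = - \frac{61799963}{27805524812}$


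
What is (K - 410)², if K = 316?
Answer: 8836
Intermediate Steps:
(K - 410)² = (316 - 410)² = (-94)² = 8836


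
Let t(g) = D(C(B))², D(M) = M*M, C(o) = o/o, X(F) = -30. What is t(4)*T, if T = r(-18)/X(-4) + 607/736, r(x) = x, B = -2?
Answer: 5243/3680 ≈ 1.4247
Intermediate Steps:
C(o) = 1
D(M) = M²
t(g) = 1 (t(g) = (1²)² = 1² = 1)
T = 5243/3680 (T = -18/(-30) + 607/736 = -18*(-1/30) + 607*(1/736) = ⅗ + 607/736 = 5243/3680 ≈ 1.4247)
t(4)*T = 1*(5243/3680) = 5243/3680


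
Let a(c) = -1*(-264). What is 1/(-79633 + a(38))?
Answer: -1/79369 ≈ -1.2599e-5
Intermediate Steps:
a(c) = 264
1/(-79633 + a(38)) = 1/(-79633 + 264) = 1/(-79369) = -1/79369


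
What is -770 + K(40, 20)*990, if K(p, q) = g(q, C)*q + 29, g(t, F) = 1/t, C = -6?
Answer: 28930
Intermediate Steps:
K(p, q) = 30 (K(p, q) = q/q + 29 = 1 + 29 = 30)
-770 + K(40, 20)*990 = -770 + 30*990 = -770 + 29700 = 28930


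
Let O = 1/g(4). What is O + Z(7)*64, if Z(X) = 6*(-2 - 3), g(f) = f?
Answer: -7679/4 ≈ -1919.8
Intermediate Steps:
Z(X) = -30 (Z(X) = 6*(-5) = -30)
O = ¼ (O = 1/4 = ¼ ≈ 0.25000)
O + Z(7)*64 = ¼ - 30*64 = ¼ - 1920 = -7679/4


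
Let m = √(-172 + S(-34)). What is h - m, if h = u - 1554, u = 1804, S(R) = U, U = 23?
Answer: 250 - I*√149 ≈ 250.0 - 12.207*I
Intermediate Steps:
S(R) = 23
m = I*√149 (m = √(-172 + 23) = √(-149) = I*√149 ≈ 12.207*I)
h = 250 (h = 1804 - 1554 = 250)
h - m = 250 - I*√149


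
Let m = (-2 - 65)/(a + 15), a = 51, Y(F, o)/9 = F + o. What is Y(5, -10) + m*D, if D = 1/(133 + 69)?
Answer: -600007/13332 ≈ -45.005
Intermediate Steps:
Y(F, o) = 9*F + 9*o (Y(F, o) = 9*(F + o) = 9*F + 9*o)
D = 1/202 ≈ 0.0049505
m = -67/66 (m = (-2 - 65)/(51 + 15) = -67/66 ≈ -1.0152)
Y(5, -10) + m*D = (9*5 + 9*(-10)) - 67/66*1/202 = (45 - 90) - 67/13332 = -45 - 67/13332 = -600007/13332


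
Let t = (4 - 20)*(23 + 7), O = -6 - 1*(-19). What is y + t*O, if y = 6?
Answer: -6234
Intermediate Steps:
O = 13 (O = -6 + 19 = 13)
t = -480 (t = -16*30 = -480)
y + t*O = 6 - 480*13 = 6 - 6240 = -6234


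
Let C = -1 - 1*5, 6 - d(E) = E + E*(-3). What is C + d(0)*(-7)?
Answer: -48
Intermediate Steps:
d(E) = 6 + 2*E (d(E) = 6 - (E + E*(-3)) = 6 - (E - 3*E) = 6 - (-2)*E = 6 + 2*E)
C = -6 (C = -1 - 5 = -6)
C + d(0)*(-7) = -6 + (6 + 2*0)*(-7) = -6 + (6 + 0)*(-7) = -6 + 6*(-7) = -6 - 42 = -48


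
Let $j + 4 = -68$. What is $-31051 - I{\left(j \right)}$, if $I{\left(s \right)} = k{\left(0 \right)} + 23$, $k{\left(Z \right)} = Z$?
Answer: $-31074$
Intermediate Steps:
$j = -72$ ($j = -4 - 68 = -72$)
$I{\left(s \right)} = 23$ ($I{\left(s \right)} = 0 + 23 = 23$)
$-31051 - I{\left(j \right)} = -31051 - 23 = -31074$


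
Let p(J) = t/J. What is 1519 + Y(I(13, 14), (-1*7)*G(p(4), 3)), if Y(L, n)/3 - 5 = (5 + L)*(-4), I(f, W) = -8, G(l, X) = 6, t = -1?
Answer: 1570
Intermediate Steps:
p(J) = -1/J
Y(L, n) = -45 - 12*L (Y(L, n) = 15 + 3*((5 + L)*(-4)) = 15 + 3*(-20 - 4*L) = 15 + (-60 - 12*L) = -45 - 12*L)
1519 + Y(I(13, 14), (-1*7)*G(p(4), 3)) = 1519 + (-45 - 12*(-8)) = 1519 + (-45 + 96) = 1519 + 51 = 1570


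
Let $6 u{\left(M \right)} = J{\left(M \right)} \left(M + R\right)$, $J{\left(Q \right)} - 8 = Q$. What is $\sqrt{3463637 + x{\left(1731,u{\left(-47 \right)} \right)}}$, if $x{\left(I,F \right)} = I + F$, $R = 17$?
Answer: $\sqrt{3465563} \approx 1861.6$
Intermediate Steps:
$J{\left(Q \right)} = 8 + Q$
$u{\left(M \right)} = \frac{\left(8 + M\right) \left(17 + M\right)}{6}$ ($u{\left(M \right)} = \frac{\left(8 + M\right) \left(M + 17\right)}{6} = \frac{\left(8 + M\right) \left(17 + M\right)}{6}$)
$x{\left(I,F \right)} = F + I$
$\sqrt{3463637 + x{\left(1731,u{\left(-47 \right)} \right)}} = \sqrt{3463637 + \left(\frac{\left(8 - 47\right) \left(17 - 47\right)}{6} + 1731\right)} = \sqrt{3463637 + \left(\frac{1}{6} \left(-39\right) \left(-30\right) + 1731\right)} = \sqrt{3463637 + \left(195 + 1731\right)} = \sqrt{3463637 + 1926} = \sqrt{3465563}$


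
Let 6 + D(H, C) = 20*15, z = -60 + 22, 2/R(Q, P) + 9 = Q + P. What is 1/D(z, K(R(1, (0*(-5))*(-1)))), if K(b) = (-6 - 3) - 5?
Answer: 1/294 ≈ 0.0034014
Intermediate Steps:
R(Q, P) = 2/(-9 + P + Q) (R(Q, P) = 2/(-9 + (Q + P)) = 2/(-9 + (P + Q)) = 2/(-9 + P + Q))
K(b) = -14 (K(b) = -9 - 5 = -14)
z = -38
D(H, C) = 294 (D(H, C) = -6 + 20*15 = -6 + 300 = 294)
1/D(z, K(R(1, (0*(-5))*(-1)))) = 1/294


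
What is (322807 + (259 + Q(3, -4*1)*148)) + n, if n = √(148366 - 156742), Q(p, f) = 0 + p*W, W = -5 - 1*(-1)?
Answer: 321290 + 2*I*√2094 ≈ 3.2129e+5 + 91.521*I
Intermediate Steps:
W = -4 (W = -5 + 1 = -4)
Q(p, f) = -4*p (Q(p, f) = 0 + p*(-4) = 0 - 4*p = -4*p)
n = 2*I*√2094 (n = √(-8376) = 2*I*√2094 ≈ 91.521*I)
(322807 + (259 + Q(3, -4*1)*148)) + n = (322807 + (259 - 4*3*148)) + 2*I*√2094 = (322807 + (259 - 12*148)) + 2*I*√2094 = (322807 + (259 - 1776)) + 2*I*√2094 = (322807 - 1517) + 2*I*√2094 = 321290 + 2*I*√2094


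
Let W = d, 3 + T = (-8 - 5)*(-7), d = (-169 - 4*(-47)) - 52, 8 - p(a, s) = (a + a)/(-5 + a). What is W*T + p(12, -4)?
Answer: -20296/7 ≈ -2899.4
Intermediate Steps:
p(a, s) = 8 - 2*a/(-5 + a) (p(a, s) = 8 - (a + a)/(-5 + a) = 8 - 2*a/(-5 + a))
d = -33 (d = (-169 + 188) - 52 = 19 - 52 = -33)
T = 88 (T = -3 + (-8 - 5)*(-7) = -3 - 13*(-7) = -3 + 91 = 88)
W = -33
W*T + p(12, -4) = -33*88 + 2*(-20 + 3*12)/(-5 + 12) = -2904 + 2*(-20 + 36)/7 = -2904 + 2*(⅐)*16 = -2904 + 32/7 = -20296/7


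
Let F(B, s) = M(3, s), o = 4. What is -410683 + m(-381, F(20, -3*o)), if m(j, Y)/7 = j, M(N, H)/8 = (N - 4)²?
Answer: -413350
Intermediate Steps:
M(N, H) = 8*(-4 + N)² (M(N, H) = 8*(N - 4)² = 8*(-4 + N)²)
F(B, s) = 8 (F(B, s) = 8*(-4 + 3)² = 8*(-1)² = 8*1 = 8)
m(j, Y) = 7*j
-410683 + m(-381, F(20, -3*o)) = -410683 + 7*(-381) = -410683 - 2667 = -413350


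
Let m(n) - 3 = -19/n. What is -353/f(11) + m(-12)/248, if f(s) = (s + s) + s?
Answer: -349571/32736 ≈ -10.678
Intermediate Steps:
m(n) = 3 - 19/n
f(s) = 3*s (f(s) = 2*s + s = 3*s)
-353/f(11) + m(-12)/248 = -353/(3*11) + (3 - 19/(-12))/248 = -353/33 + (3 - 19*(-1/12))*(1/248) = -353*1/33 + (3 + 19/12)*(1/248) = -353/33 + (55/12)*(1/248) = -353/33 + 55/2976 = -349571/32736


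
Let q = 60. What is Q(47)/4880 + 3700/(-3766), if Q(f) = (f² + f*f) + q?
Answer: -297963/4594520 ≈ -0.064852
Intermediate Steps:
Q(f) = 60 + 2*f² (Q(f) = (f² + f*f) + 60 = (f² + f²) + 60 = 2*f² + 60 = 60 + 2*f²)
Q(47)/4880 + 3700/(-3766) = (60 + 2*47²)/4880 + 3700/(-3766) = (60 + 2*2209)*(1/4880) + 3700*(-1/3766) = (60 + 4418)*(1/4880) - 1850/1883 = 4478*(1/4880) - 1850/1883 = 2239/2440 - 1850/1883 = -297963/4594520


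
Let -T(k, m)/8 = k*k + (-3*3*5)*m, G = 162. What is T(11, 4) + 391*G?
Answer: 63814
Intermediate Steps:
T(k, m) = -8*k**2 + 360*m (T(k, m) = -8*(k*k + (-3*3*5)*m) = -8*(k**2 + (-9*5)*m) = -8*(k**2 - 45*m) = -8*k**2 + 360*m)
T(11, 4) + 391*G = (-8*11**2 + 360*4) + 391*162 = (-8*121 + 1440) + 63342 = (-968 + 1440) + 63342 = 472 + 63342 = 63814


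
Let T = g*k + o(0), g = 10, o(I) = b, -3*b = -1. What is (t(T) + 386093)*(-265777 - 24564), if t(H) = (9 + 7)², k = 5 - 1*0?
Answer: -112172955009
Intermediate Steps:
b = ⅓ (b = -⅓*(-1) = ⅓ ≈ 0.33333)
o(I) = ⅓
k = 5 (k = 5 + 0 = 5)
T = 151/3 (T = 10*5 + ⅓ = 50 + ⅓ = 151/3 ≈ 50.333)
t(H) = 256 (t(H) = 16² = 256)
(t(T) + 386093)*(-265777 - 24564) = (256 + 386093)*(-265777 - 24564) = 386349*(-290341) = -112172955009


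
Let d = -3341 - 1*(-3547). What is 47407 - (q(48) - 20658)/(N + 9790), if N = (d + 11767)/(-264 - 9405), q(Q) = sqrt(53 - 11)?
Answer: 498572836529/10516393 - 3223*sqrt(42)/31549179 ≈ 47409.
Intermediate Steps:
d = 206 (d = -3341 + 3547 = 206)
q(Q) = sqrt(42)
N = -3991/3223 (N = (206 + 11767)/(-264 - 9405) = 11973/(-9669) = 11973*(-1/9669) = -3991/3223 ≈ -1.2383)
47407 - (q(48) - 20658)/(N + 9790) = 47407 - (sqrt(42) - 20658)/(-3991/3223 + 9790) = 47407 - (-20658 + sqrt(42))/31549179/3223 = 47407 - (-20658 + sqrt(42))*3223/31549179 = 47407 - (-22193578/10516393 + 3223*sqrt(42)/31549179) = 47407 + (22193578/10516393 - 3223*sqrt(42)/31549179) = 498572836529/10516393 - 3223*sqrt(42)/31549179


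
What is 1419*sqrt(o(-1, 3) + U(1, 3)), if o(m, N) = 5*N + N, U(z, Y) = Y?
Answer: 1419*sqrt(21) ≈ 6502.7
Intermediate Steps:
o(m, N) = 6*N
1419*sqrt(o(-1, 3) + U(1, 3)) = 1419*sqrt(6*3 + 3) = 1419*sqrt(18 + 3) = 1419*sqrt(21)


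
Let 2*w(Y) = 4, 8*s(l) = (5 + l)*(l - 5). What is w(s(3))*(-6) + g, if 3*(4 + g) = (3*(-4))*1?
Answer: -20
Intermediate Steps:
g = -8 (g = -4 + ((3*(-4))*1)/3 = -4 + (-12*1)/3 = -4 + (⅓)*(-12) = -4 - 4 = -8)
s(l) = (-5 + l)*(5 + l)/8 (s(l) = ((5 + l)*(l - 5))/8 = ((5 + l)*(-5 + l))/8 = ((-5 + l)*(5 + l))/8 = (-5 + l)*(5 + l)/8)
w(Y) = 2 (w(Y) = (½)*4 = 2)
w(s(3))*(-6) + g = 2*(-6) - 8 = -12 - 8 = -20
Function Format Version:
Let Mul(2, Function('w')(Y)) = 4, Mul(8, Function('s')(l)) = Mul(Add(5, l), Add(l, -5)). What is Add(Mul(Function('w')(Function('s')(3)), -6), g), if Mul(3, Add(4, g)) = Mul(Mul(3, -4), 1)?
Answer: -20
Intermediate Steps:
g = -8 (g = Add(-4, Mul(Rational(1, 3), Mul(Mul(3, -4), 1))) = Add(-4, Mul(Rational(1, 3), Mul(-12, 1))) = Add(-4, Mul(Rational(1, 3), -12)) = Add(-4, -4) = -8)
Function('s')(l) = Mul(Rational(1, 8), Add(-5, l), Add(5, l)) (Function('s')(l) = Mul(Rational(1, 8), Mul(Add(5, l), Add(l, -5))) = Mul(Rational(1, 8), Mul(Add(5, l), Add(-5, l))) = Mul(Rational(1, 8), Mul(Add(-5, l), Add(5, l))) = Mul(Rational(1, 8), Add(-5, l), Add(5, l)))
Function('w')(Y) = 2 (Function('w')(Y) = Mul(Rational(1, 2), 4) = 2)
Add(Mul(Function('w')(Function('s')(3)), -6), g) = Add(Mul(2, -6), -8) = Add(-12, -8) = -20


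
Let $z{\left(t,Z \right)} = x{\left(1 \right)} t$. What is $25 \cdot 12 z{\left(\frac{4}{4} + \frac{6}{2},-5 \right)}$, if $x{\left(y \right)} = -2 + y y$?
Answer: $-1200$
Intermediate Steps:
$x{\left(y \right)} = -2 + y^{2}$
$z{\left(t,Z \right)} = - t$ ($z{\left(t,Z \right)} = \left(-2 + 1^{2}\right) t = \left(-2 + 1\right) t = - t$)
$25 \cdot 12 z{\left(\frac{4}{4} + \frac{6}{2},-5 \right)} = 25 \cdot 12 \left(- (\frac{4}{4} + \frac{6}{2})\right) = 300 \left(- (4 \cdot \frac{1}{4} + 6 \cdot \frac{1}{2})\right) = 300 \left(- (1 + 3)\right) = 300 \left(\left(-1\right) 4\right) = 300 \left(-4\right) = -1200$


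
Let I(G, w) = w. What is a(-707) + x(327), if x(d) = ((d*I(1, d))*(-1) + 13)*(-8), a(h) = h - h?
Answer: 855328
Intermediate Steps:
a(h) = 0
x(d) = -104 + 8*d² (x(d) = ((d*d)*(-1) + 13)*(-8) = (d²*(-1) + 13)*(-8) = (-d² + 13)*(-8) = (13 - d²)*(-8) = -104 + 8*d²)
a(-707) + x(327) = 0 + (-104 + 8*327²) = 0 + (-104 + 8*106929) = 0 + (-104 + 855432) = 0 + 855328 = 855328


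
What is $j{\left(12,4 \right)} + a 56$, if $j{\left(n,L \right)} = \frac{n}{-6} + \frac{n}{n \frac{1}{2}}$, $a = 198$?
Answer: $11088$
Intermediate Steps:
$j{\left(n,L \right)} = 2 - \frac{n}{6}$ ($j{\left(n,L \right)} = n \left(- \frac{1}{6}\right) + \frac{n}{n \frac{1}{2}} = - \frac{n}{6} + \frac{n}{\frac{1}{2} n} = - \frac{n}{6} + n \frac{2}{n} = - \frac{n}{6} + 2 = 2 - \frac{n}{6}$)
$j{\left(12,4 \right)} + a 56 = \left(2 - 2\right) + 198 \cdot 56 = \left(2 - 2\right) + 11088 = 0 + 11088 = 11088$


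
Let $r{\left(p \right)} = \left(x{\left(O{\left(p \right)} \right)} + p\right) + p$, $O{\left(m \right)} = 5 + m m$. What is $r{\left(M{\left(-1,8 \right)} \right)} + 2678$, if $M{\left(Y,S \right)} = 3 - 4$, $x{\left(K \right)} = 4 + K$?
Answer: $2686$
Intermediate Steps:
$O{\left(m \right)} = 5 + m^{2}$
$M{\left(Y,S \right)} = -1$
$r{\left(p \right)} = 9 + p^{2} + 2 p$ ($r{\left(p \right)} = \left(\left(4 + \left(5 + p^{2}\right)\right) + p\right) + p = \left(\left(9 + p^{2}\right) + p\right) + p = \left(9 + p + p^{2}\right) + p = 9 + p^{2} + 2 p$)
$r{\left(M{\left(-1,8 \right)} \right)} + 2678 = \left(9 + \left(-1\right)^{2} + 2 \left(-1\right)\right) + 2678 = \left(9 + 1 - 2\right) + 2678 = 8 + 2678 = 2686$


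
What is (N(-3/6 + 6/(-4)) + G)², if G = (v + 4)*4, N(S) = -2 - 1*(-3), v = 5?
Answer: 1369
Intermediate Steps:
N(S) = 1 (N(S) = -2 + 3 = 1)
G = 36 (G = (5 + 4)*4 = 9*4 = 36)
(N(-3/6 + 6/(-4)) + G)² = (1 + 36)² = 37² = 1369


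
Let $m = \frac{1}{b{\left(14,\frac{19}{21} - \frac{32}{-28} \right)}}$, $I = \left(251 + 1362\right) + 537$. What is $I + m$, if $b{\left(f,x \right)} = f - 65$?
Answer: $\frac{109649}{51} \approx 2150.0$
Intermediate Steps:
$b{\left(f,x \right)} = -65 + f$
$I = 2150$ ($I = 1613 + 537 = 2150$)
$m = - \frac{1}{51}$ ($m = \frac{1}{-65 + 14} = \frac{1}{-51} = - \frac{1}{51} \approx -0.019608$)
$I + m = 2150 - \frac{1}{51} = \frac{109649}{51}$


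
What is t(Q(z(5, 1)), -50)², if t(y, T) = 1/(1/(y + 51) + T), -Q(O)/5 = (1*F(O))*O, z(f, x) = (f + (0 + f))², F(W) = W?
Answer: 2494902601/6237261497401 ≈ 0.00040000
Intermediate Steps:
z(f, x) = 4*f² (z(f, x) = (f + f)² = (2*f)² = 4*f²)
Q(O) = -5*O² (Q(O) = -5*1*O*O = -5*O*O = -5*O²)
t(y, T) = 1/(T + 1/(51 + y)) (t(y, T) = 1/(1/(51 + y) + T) = 1/(T + 1/(51 + y)))
t(Q(z(5, 1)), -50)² = ((51 - 5*(4*5²)²)/(1 + 51*(-50) - (-250)*(4*5²)²))² = ((51 - 5*(4*25)²)/(1 - 2550 - (-250)*(4*25)²))² = ((51 - 5*100²)/(1 - 2550 - (-250)*100²))² = ((51 - 5*10000)/(1 - 2550 - (-250)*10000))² = ((51 - 50000)/(1 - 2550 - 50*(-50000)))² = (-49949/(1 - 2550 + 2500000))² = (-49949/2497451)² = 2494902601/6237261497401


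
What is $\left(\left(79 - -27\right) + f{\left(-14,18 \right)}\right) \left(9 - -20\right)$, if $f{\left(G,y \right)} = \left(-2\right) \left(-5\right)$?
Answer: $3364$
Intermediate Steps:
$f{\left(G,y \right)} = 10$
$\left(\left(79 - -27\right) + f{\left(-14,18 \right)}\right) \left(9 - -20\right) = \left(\left(79 - -27\right) + 10\right) \left(9 - -20\right) = \left(\left(79 + 27\right) + 10\right) \left(9 + 20\right) = \left(106 + 10\right) 29 = 116 \cdot 29 = 3364$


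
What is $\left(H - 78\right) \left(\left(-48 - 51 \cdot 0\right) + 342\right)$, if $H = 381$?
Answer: $89082$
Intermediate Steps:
$\left(H - 78\right) \left(\left(-48 - 51 \cdot 0\right) + 342\right) = \left(381 - 78\right) \left(\left(-48 - 51 \cdot 0\right) + 342\right) = 303 \left(\left(-48 - 0\right) + 342\right) = 303 \left(\left(-48 + 0\right) + 342\right) = 303 \left(-48 + 342\right) = 303 \cdot 294 = 89082$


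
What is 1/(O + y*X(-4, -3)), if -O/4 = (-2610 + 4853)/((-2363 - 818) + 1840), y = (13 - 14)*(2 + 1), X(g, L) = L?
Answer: 1341/21041 ≈ 0.063733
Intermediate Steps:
y = -3 (y = -1*3 = -3)
O = 8972/1341 (O = -4*(-2610 + 4853)/((-2363 - 818) + 1840) = -8972/(-3181 + 1840) = -8972/(-1341) = -8972*(-1)/1341 = -4*(-2243/1341) = 8972/1341 ≈ 6.6905)
1/(O + y*X(-4, -3)) = 1/(8972/1341 - 3*(-3)) = 1/(8972/1341 + 9) = 1/(21041/1341) = 1341/21041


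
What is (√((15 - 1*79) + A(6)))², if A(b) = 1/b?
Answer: -383/6 ≈ -63.833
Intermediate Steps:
(√((15 - 1*79) + A(6)))² = (√((15 - 1*79) + 1/6))² = (√((15 - 79) + ⅙))² = (√(-64 + ⅙))² = (√(-383/6))² = (I*√2298/6)² = -383/6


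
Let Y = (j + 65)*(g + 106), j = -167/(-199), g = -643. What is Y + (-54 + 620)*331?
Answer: 30246080/199 ≈ 1.5199e+5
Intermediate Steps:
j = 167/199 (j = -167*(-1/199) = 167/199 ≈ 0.83920)
Y = -7035774/199 (Y = (167/199 + 65)*(-643 + 106) = (13102/199)*(-537) = -7035774/199 ≈ -35356.)
Y + (-54 + 620)*331 = -7035774/199 + (-54 + 620)*331 = -7035774/199 + 566*331 = -7035774/199 + 187346 = 30246080/199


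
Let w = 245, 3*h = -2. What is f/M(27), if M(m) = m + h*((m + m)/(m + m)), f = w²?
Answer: 180075/79 ≈ 2279.4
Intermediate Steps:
h = -⅔ (h = (⅓)*(-2) = -⅔ ≈ -0.66667)
f = 60025 (f = 245² = 60025)
M(m) = -⅔ + m (M(m) = m - 2*(m + m)/(3*(m + m)) = m - 2*2*m/(3*(2*m)) = m - 2*2*m*1/(2*m)/3 = m - ⅔*1 = m - ⅔ = -⅔ + m)
f/M(27) = 60025/(-⅔ + 27) = 60025/(79/3) = 60025*(3/79) = 180075/79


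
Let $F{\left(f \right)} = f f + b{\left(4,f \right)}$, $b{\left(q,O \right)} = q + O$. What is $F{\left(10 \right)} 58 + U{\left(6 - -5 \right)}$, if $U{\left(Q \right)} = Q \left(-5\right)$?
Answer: $6557$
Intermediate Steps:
$b{\left(q,O \right)} = O + q$
$U{\left(Q \right)} = - 5 Q$
$F{\left(f \right)} = 4 + f + f^{2}$ ($F{\left(f \right)} = f f + \left(f + 4\right) = f^{2} + \left(4 + f\right) = 4 + f + f^{2}$)
$F{\left(10 \right)} 58 + U{\left(6 - -5 \right)} = \left(4 + 10 + 10^{2}\right) 58 - 5 \left(6 - -5\right) = \left(4 + 10 + 100\right) 58 - 5 \left(6 + 5\right) = 114 \cdot 58 - 55 = 6612 - 55 = 6557$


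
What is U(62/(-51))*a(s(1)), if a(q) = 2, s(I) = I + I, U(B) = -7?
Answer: -14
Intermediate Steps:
s(I) = 2*I
U(62/(-51))*a(s(1)) = -7*2 = -14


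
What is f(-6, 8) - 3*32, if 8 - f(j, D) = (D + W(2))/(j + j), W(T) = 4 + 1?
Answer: -1043/12 ≈ -86.917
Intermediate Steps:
W(T) = 5
f(j, D) = 8 - (5 + D)/(2*j) (f(j, D) = 8 - (D + 5)/(j + j) = 8 - (5 + D)/(2*j))
f(-6, 8) - 3*32 = (½)*(-5 - 1*8 + 16*(-6))/(-6) - 3*32 = (½)*(-⅙)*(-5 - 8 - 96) - 96 = (½)*(-⅙)*(-109) - 96 = 109/12 - 96 = -1043/12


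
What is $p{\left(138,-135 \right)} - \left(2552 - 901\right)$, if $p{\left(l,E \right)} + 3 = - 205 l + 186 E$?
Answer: $-55054$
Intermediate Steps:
$p{\left(l,E \right)} = -3 - 205 l + 186 E$ ($p{\left(l,E \right)} = -3 + \left(- 205 l + 186 E\right) = -3 - 205 l + 186 E$)
$p{\left(138,-135 \right)} - \left(2552 - 901\right) = \left(-3 - 28290 + 186 \left(-135\right)\right) - \left(2552 - 901\right) = \left(-3 - 28290 - 25110\right) - 1651 = -53403 - 1651 = -55054$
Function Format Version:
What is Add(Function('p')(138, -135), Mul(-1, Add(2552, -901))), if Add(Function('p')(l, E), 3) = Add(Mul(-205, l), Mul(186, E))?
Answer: -55054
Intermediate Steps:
Function('p')(l, E) = Add(-3, Mul(-205, l), Mul(186, E)) (Function('p')(l, E) = Add(-3, Add(Mul(-205, l), Mul(186, E))) = Add(-3, Mul(-205, l), Mul(186, E)))
Add(Function('p')(138, -135), Mul(-1, Add(2552, -901))) = Add(Add(-3, Mul(-205, 138), Mul(186, -135)), Mul(-1, Add(2552, -901))) = Add(Add(-3, -28290, -25110), Mul(-1, 1651)) = Add(-53403, -1651) = -55054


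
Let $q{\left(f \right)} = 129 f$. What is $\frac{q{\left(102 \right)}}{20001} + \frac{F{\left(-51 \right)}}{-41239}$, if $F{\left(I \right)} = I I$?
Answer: $\frac{163533387}{274940413} \approx 0.5948$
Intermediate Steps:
$F{\left(I \right)} = I^{2}$
$\frac{q{\left(102 \right)}}{20001} + \frac{F{\left(-51 \right)}}{-41239} = \frac{129 \cdot 102}{20001} + \frac{\left(-51\right)^{2}}{-41239} = 13158 \cdot \frac{1}{20001} + 2601 \left(- \frac{1}{41239}\right) = \frac{4386}{6667} - \frac{2601}{41239} = \frac{163533387}{274940413}$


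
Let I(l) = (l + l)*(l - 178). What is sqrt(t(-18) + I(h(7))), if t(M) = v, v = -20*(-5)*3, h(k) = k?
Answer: I*sqrt(2094) ≈ 45.76*I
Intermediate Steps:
I(l) = 2*l*(-178 + l) (I(l) = (2*l)*(-178 + l) = 2*l*(-178 + l))
v = 300 (v = -5*(-20)*3 = 100*3 = 300)
t(M) = 300
sqrt(t(-18) + I(h(7))) = sqrt(300 + 2*7*(-178 + 7)) = sqrt(300 + 2*7*(-171)) = sqrt(300 - 2394) = sqrt(-2094) = I*sqrt(2094)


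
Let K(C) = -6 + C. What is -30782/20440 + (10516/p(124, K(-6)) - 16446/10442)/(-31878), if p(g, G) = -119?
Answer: -21732819915503/14458211751060 ≈ -1.5031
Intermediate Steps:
-30782/20440 + (10516/p(124, K(-6)) - 16446/10442)/(-31878) = -30782/20440 + (10516/(-119) - 16446/10442)/(-31878) = -30782*1/20440 + (10516*(-1/119) - 16446*1/10442)*(-1/31878) = -15391/10220 + (-10516/119 - 8223/5221)*(-1/31878) = -15391/10220 - 55882573/621299*(-1/31878) = -15391/10220 + 55882573/19805769522 = -21732819915503/14458211751060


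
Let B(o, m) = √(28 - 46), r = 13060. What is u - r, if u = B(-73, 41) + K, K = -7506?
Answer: -20566 + 3*I*√2 ≈ -20566.0 + 4.2426*I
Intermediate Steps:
B(o, m) = 3*I*√2 (B(o, m) = √(-18) = 3*I*√2)
u = -7506 + 3*I*√2 (u = 3*I*√2 - 7506 = -7506 + 3*I*√2 ≈ -7506.0 + 4.2426*I)
u - r = (-7506 + 3*I*√2) - 1*13060 = (-7506 + 3*I*√2) - 13060 = -20566 + 3*I*√2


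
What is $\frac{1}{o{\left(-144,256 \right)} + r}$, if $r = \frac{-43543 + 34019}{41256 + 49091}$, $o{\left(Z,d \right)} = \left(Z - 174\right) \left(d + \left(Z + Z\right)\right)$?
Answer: $\frac{90347}{919361548} \approx 9.8271 \cdot 10^{-5}$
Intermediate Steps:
$o{\left(Z,d \right)} = \left(-174 + Z\right) \left(d + 2 Z\right)$
$r = - \frac{9524}{90347} \approx -0.10542$
$\frac{1}{o{\left(-144,256 \right)} + r} = \frac{1}{\left(\left(-348\right) \left(-144\right) - 44544 + 2 \left(-144\right)^{2} - 36864\right) - \frac{9524}{90347}} = \frac{1}{\left(50112 - 44544 + 2 \cdot 20736 - 36864\right) - \frac{9524}{90347}} = \frac{1}{\left(50112 - 44544 + 41472 - 36864\right) - \frac{9524}{90347}} = \frac{1}{10176 - \frac{9524}{90347}} = \frac{1}{\frac{919361548}{90347}} = \frac{90347}{919361548}$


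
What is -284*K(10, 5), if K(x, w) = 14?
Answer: -3976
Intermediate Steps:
-284*K(10, 5) = -284*14 = -3976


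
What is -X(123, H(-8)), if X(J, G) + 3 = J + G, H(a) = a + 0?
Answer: -112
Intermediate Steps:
H(a) = a
X(J, G) = -3 + G + J (X(J, G) = -3 + (J + G) = -3 + (G + J) = -3 + G + J)
-X(123, H(-8)) = -(-3 - 8 + 123) = -1*112 = -112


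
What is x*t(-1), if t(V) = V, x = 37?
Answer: -37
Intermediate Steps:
x*t(-1) = 37*(-1) = -37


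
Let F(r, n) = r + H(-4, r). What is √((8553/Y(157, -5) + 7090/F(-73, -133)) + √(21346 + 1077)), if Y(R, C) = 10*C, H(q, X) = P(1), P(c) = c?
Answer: √(-242579 + 900*√22423)/30 ≈ 10.945*I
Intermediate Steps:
H(q, X) = 1
F(r, n) = 1 + r (F(r, n) = r + 1 = 1 + r)
√((8553/Y(157, -5) + 7090/F(-73, -133)) + √(21346 + 1077)) = √((8553/((10*(-5))) + 7090/(1 - 73)) + √(21346 + 1077)) = √((8553/(-50) + 7090/(-72)) + √22423) = √((8553*(-1/50) + 7090*(-1/72)) + √22423) = √((-8553/50 - 3545/36) + √22423) = √(-242579/900 + √22423)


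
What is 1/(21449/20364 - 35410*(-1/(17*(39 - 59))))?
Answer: -346188/35689829 ≈ -0.0096999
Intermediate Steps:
1/(21449/20364 - 35410*(-1/(17*(39 - 59)))) = 1/(21449*(1/20364) - 35410/((-17*(-20)))) = 1/(21449/20364 - 35410/340) = 1/(21449/20364 - 35410*1/340) = 1/(21449/20364 - 3541/34) = 1/(-35689829/346188) = -346188/35689829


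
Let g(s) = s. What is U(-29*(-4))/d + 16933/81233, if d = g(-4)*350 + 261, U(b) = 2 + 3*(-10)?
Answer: 21561211/92524387 ≈ 0.23303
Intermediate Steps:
U(b) = -28 (U(b) = 2 - 30 = -28)
d = -1139 (d = -4*350 + 261 = -1400 + 261 = -1139)
U(-29*(-4))/d + 16933/81233 = -28/(-1139) + 16933/81233 = -28*(-1/1139) + 16933*(1/81233) = 28/1139 + 16933/81233 = 21561211/92524387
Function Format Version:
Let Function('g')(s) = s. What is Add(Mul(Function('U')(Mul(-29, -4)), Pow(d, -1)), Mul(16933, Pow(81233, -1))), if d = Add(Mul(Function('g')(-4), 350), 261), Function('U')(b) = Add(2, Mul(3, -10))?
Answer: Rational(21561211, 92524387) ≈ 0.23303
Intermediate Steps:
Function('U')(b) = -28 (Function('U')(b) = Add(2, -30) = -28)
d = -1139 (d = Add(Mul(-4, 350), 261) = Add(-1400, 261) = -1139)
Add(Mul(Function('U')(Mul(-29, -4)), Pow(d, -1)), Mul(16933, Pow(81233, -1))) = Add(Mul(-28, Pow(-1139, -1)), Mul(16933, Pow(81233, -1))) = Add(Mul(-28, Rational(-1, 1139)), Mul(16933, Rational(1, 81233))) = Add(Rational(28, 1139), Rational(16933, 81233)) = Rational(21561211, 92524387)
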